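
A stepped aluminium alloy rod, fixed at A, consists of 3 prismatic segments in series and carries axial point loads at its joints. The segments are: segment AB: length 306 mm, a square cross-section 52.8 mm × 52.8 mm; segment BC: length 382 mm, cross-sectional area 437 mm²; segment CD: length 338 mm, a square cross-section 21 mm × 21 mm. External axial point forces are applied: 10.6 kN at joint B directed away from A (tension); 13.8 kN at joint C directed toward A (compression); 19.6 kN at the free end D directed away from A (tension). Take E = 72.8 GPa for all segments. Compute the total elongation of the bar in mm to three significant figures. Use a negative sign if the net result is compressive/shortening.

0.301 mm

Internal axial forces (sectioning from the free end, tension +): N_CD = 19.6 kN, N_BC = 5.8 kN, N_AB = 16.4 kN.
A_AB = 2788 mm².
A_CD = 441 mm².
δ_AB = 16400·306/(2788·72800) = 0.02473 mm
δ_BC = 5800·382/(437·72800) = 0.06964 mm
δ_CD = 19600·338/(441·72800) = 0.2063 mm
δ = Σδ_i = 0.3007 mm.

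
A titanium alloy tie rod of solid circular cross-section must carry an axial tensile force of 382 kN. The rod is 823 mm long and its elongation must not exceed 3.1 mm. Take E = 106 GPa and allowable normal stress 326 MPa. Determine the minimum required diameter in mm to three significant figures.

Required area A ≥ P/σ_allow = 382000/326 = 1172 mm².
For a solid circular section, d ≥ √(4A/π) = 38.63 mm.
Elongation limit: A ≥ PL/(Eδ_allow) = 382000·823/(106000·3.1) = 956.7 mm² ⇒ d ≥ 34.9 mm.
The stress limit governs.

38.6 mm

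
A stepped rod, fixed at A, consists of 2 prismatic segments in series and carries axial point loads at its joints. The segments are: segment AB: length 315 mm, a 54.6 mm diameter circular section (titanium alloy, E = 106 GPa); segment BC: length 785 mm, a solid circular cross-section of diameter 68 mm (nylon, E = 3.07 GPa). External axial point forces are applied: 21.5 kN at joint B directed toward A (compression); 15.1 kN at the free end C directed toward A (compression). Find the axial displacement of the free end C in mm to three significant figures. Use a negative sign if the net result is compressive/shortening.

-1.11 mm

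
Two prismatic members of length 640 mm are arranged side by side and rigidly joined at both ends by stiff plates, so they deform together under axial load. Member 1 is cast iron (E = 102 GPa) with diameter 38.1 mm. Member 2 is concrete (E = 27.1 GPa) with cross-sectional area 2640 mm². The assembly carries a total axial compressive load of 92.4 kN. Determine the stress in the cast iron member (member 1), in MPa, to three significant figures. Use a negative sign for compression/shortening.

A_1 = 1140 mm².
Equal strain + equilibrium ⇒ each member carries load in proportion to AE: A₁E₁ = 116300000 N, A₂E₂ = 71540000 N, ΣAE = 187800000 N.
σ₁ = P·E₁/ΣAE = -92400·102000/187800000 = -50.18 MPa.

-50.2 MPa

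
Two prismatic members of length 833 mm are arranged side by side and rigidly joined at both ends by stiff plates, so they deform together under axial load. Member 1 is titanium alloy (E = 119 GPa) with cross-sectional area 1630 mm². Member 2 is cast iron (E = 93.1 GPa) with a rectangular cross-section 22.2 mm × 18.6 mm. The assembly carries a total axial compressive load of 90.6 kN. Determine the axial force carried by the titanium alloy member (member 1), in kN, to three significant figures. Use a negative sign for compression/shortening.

-75.6 kN

A_2 = 412.9 mm².
Equal strain + equilibrium ⇒ each member carries load in proportion to AE: A₁E₁ = 194000000 N, A₂E₂ = 38440000 N, ΣAE = 232400000 N.
F₁ = P·A₁E₁/ΣAE = -90600·194000000/232400000 = -75610 N.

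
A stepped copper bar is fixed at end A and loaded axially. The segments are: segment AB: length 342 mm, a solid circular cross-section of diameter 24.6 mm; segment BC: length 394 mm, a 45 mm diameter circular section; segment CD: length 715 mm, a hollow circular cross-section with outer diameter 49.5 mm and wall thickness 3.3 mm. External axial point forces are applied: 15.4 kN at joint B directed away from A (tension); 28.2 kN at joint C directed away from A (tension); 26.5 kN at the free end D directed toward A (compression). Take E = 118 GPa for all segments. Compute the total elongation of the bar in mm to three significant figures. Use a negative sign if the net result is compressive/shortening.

Internal axial forces (sectioning from the free end, tension +): N_CD = -26.5 kN, N_BC = 1.7 kN, N_AB = 17.1 kN.
A_AB = 475.3 mm².
A_BC = 1590 mm².
A_CD = 479 mm².
δ_AB = 17100·342/(475.3·118000) = 0.1043 mm
δ_BC = 1700·394/(1590·118000) = 0.003569 mm
δ_CD = -26500·715/(479·118000) = -0.3352 mm
δ = Σδ_i = -0.2274 mm.

-0.227 mm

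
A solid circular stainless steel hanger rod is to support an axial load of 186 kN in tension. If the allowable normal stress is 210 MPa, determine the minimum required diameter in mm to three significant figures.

33.6 mm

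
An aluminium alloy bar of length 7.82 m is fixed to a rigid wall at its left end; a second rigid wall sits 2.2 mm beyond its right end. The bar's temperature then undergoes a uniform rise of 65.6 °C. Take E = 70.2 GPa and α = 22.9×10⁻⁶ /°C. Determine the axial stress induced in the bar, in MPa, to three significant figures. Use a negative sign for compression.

Free thermal expansion αLΔT = 22.9e-6 · 7820 · 65.6 = 11.75 mm.
The walls engage after the gap closes; constrained expansion = 11.75 − 2.2 = 9.548 mm.
The walls impose strain ε = −(9.548)/7820 = -1.2209e-03; σ = Eε = 70200 · -1.2209e-03 = -85.71 MPa.

-85.7 MPa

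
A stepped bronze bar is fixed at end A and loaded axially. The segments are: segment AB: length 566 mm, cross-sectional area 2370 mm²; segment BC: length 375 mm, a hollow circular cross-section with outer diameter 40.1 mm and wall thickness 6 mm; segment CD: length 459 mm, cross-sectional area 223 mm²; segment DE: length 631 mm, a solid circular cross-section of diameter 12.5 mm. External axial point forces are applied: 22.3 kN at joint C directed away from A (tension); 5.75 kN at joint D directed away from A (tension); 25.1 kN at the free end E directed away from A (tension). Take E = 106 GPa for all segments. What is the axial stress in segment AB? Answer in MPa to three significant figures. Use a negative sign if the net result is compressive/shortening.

Internal axial forces (sectioning from the free end, tension +): N_DE = 25.1 kN, N_CD = 30.85 kN, N_BC = 53.15 kN, N_AB = 53.15 kN.
σ_AB = N_AB/A_AB = 53150/2370 = 22.43 MPa.

22.4 MPa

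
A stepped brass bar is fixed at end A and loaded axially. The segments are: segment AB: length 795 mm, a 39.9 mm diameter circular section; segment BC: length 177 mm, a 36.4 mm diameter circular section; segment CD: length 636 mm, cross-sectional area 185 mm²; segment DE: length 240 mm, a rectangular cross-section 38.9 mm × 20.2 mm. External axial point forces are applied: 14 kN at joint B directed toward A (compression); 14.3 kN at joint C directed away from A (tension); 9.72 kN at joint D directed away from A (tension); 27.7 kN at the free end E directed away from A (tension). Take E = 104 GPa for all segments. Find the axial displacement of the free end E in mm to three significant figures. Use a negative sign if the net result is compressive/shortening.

Internal axial forces (sectioning from the free end, tension +): N_DE = 27.7 kN, N_CD = 37.42 kN, N_BC = 51.72 kN, N_AB = 37.72 kN.
A_AB = 1250 mm².
A_BC = 1041 mm².
A_DE = 785.8 mm².
δ_AB = 37720·795/(1250·104000) = 0.2306 mm
δ_BC = 51720·177/(1041·104000) = 0.08459 mm
δ_CD = 37420·636/(185·104000) = 1.237 mm
δ_DE = 27700·240/(785.8·104000) = 0.08135 mm
δ = Σδ_i = 1.634 mm.

1.63 mm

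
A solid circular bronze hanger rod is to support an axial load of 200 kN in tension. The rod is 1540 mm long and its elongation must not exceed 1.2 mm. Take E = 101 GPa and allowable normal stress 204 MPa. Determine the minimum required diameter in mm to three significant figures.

56.9 mm

Required area A ≥ P/σ_allow = 200000/204 = 980.4 mm².
For a solid circular section, d ≥ √(4A/π) = 35.33 mm.
Elongation limit: A ≥ PL/(Eδ_allow) = 200000·1540/(101000·1.2) = 2541 mm² ⇒ d ≥ 56.88 mm.
The elongation limit governs.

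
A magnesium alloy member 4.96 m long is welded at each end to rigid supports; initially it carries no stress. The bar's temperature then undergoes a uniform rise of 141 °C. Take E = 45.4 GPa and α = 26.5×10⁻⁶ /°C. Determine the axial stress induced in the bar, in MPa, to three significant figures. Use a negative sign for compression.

-170 MPa

Free thermal expansion αLΔT = 26.5e-6 · 4960 · 141 = 18.53 mm.
The walls impose strain ε = −(18.53)/4960 = -3.7365e-03; σ = Eε = 45400 · -3.7365e-03 = -169.6 MPa.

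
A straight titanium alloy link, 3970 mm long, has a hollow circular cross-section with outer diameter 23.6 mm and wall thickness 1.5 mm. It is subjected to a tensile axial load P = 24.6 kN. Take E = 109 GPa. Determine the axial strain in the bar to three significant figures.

A = 104.1 mm².
σ = N/A = 236.2 MPa; ε = σ/E = 236.2/109000 = 2.167e-03.

0.00217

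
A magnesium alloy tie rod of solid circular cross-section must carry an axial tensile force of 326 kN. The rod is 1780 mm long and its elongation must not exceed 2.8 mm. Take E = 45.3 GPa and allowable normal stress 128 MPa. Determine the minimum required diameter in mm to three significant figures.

76.3 mm

Required area A ≥ P/σ_allow = 326000/128 = 2547 mm².
For a solid circular section, d ≥ √(4A/π) = 56.95 mm.
Elongation limit: A ≥ PL/(Eδ_allow) = 326000·1780/(45300·2.8) = 4575 mm² ⇒ d ≥ 76.32 mm.
The elongation limit governs.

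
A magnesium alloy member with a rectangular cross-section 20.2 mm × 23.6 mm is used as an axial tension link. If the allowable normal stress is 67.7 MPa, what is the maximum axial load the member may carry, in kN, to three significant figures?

A = 476.7 mm².
P_max = σ_allow · A = 67.7 · 476.7 = 32270 N = 32.27 kN.

32.3 kN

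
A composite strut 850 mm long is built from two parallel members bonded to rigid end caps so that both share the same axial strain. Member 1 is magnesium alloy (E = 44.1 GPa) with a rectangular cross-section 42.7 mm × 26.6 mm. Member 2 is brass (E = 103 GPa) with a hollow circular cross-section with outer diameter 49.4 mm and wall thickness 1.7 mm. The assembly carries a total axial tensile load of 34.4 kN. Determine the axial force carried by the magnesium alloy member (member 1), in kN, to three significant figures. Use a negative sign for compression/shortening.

22.6 kN

A_1 = 1136 mm².
A_2 = 254.8 mm².
Equal strain + equilibrium ⇒ each member carries load in proportion to AE: A₁E₁ = 50090000 N, A₂E₂ = 26240000 N, ΣAE = 76330000 N.
F₁ = P·A₁E₁/ΣAE = 34400·50090000/76330000 = 22570 N.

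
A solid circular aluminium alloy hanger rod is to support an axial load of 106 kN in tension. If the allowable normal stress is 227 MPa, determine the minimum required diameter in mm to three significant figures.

Required area A ≥ P/σ_allow = 106000/227 = 467 mm².
For a solid circular section, d ≥ √(4A/π) = 24.38 mm.

24.4 mm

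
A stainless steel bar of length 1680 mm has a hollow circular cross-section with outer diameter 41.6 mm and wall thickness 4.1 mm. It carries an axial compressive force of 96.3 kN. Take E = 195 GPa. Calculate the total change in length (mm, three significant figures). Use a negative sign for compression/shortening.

-1.72 mm

A = 483 mm².
δ_mech = NL/(AE) = -96300·1680/(483·195000) = -1.718 mm.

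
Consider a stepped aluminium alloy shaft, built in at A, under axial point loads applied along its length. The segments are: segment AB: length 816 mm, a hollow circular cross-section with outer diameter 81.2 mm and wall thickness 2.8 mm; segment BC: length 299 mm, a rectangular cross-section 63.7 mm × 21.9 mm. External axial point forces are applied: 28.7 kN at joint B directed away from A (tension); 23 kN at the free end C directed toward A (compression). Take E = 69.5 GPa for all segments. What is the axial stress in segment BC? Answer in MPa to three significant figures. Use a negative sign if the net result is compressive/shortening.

Internal axial forces (sectioning from the free end, tension +): N_BC = -23 kN, N_AB = 5.7 kN.
A_BC = 1395 mm².
σ_BC = N_BC/A_BC = -23000/1395 = -16.49 MPa.

-16.5 MPa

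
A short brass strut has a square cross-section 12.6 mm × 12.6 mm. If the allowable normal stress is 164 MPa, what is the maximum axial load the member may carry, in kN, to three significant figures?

A = 158.8 mm².
P_max = σ_allow · A = 164 · 158.8 = 26040 N = 26.04 kN.

26.0 kN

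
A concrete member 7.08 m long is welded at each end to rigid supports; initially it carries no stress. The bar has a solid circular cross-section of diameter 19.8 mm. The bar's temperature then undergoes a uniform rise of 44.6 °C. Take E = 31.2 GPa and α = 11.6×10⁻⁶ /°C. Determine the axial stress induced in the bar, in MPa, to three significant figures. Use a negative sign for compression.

-16.1 MPa

Free thermal expansion αLΔT = 11.6e-6 · 7080 · 44.6 = 3.663 mm.
The walls impose strain ε = −(3.663)/7080 = -5.1736e-04; σ = Eε = 31200 · -5.1736e-04 = -16.14 MPa.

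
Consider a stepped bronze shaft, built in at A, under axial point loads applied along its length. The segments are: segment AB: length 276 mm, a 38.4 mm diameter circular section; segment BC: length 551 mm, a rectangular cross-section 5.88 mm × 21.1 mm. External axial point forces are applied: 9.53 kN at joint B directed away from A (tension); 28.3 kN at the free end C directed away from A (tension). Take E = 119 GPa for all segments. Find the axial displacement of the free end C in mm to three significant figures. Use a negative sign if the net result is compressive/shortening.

1.13 mm

Internal axial forces (sectioning from the free end, tension +): N_BC = 28.3 kN, N_AB = 37.83 kN.
A_AB = 1158 mm².
A_BC = 124.1 mm².
δ_AB = 37830·276/(1158·119000) = 0.07576 mm
δ_BC = 28300·551/(124.1·119000) = 1.056 mm
δ = Σδ_i = 1.132 mm.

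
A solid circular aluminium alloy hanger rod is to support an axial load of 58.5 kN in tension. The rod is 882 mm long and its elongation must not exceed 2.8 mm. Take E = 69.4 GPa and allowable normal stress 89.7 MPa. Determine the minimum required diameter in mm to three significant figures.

Required area A ≥ P/σ_allow = 58500/89.7 = 652.2 mm².
For a solid circular section, d ≥ √(4A/π) = 28.82 mm.
Elongation limit: A ≥ PL/(Eδ_allow) = 58500·882/(69400·2.8) = 265.5 mm² ⇒ d ≥ 18.39 mm.
The stress limit governs.

28.8 mm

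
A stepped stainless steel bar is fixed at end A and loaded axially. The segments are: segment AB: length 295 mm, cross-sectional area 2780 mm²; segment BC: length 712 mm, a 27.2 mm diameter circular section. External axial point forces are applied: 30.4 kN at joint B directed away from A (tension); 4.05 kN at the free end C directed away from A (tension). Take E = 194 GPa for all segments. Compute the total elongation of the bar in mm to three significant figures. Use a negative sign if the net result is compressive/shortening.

0.0444 mm

Internal axial forces (sectioning from the free end, tension +): N_BC = 4.05 kN, N_AB = 34.45 kN.
A_BC = 581.1 mm².
δ_AB = 34450·295/(2780·194000) = 0.01884 mm
δ_BC = 4050·712/(581.1·194000) = 0.02558 mm
δ = Σδ_i = 0.04442 mm.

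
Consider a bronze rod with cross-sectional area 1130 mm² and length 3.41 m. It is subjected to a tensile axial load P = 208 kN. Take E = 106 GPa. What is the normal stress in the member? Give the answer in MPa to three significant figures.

184 MPa

σ = N/A = 208000/1130 = 184.1 MPa.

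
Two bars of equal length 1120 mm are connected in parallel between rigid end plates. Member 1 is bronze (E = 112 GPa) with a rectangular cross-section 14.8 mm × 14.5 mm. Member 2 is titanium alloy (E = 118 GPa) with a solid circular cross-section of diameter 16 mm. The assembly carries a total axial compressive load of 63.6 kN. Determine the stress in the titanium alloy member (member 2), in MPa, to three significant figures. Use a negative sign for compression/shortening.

-157 MPa

A_1 = 214.6 mm².
A_2 = 201.1 mm².
Equal strain + equilibrium ⇒ each member carries load in proportion to AE: A₁E₁ = 24040000 N, A₂E₂ = 23730000 N, ΣAE = 47760000 N.
σ₂ = P·E₂/ΣAE = -63600·118000/47760000 = -157.1 MPa.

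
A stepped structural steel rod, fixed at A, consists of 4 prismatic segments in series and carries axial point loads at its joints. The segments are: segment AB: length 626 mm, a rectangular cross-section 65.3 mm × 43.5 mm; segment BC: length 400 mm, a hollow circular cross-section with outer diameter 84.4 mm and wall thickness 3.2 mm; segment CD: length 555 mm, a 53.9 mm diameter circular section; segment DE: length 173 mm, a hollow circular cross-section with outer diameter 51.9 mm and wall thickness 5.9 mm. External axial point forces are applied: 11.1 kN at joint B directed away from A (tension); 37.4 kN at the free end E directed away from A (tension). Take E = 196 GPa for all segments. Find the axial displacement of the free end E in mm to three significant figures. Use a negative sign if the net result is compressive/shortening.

0.233 mm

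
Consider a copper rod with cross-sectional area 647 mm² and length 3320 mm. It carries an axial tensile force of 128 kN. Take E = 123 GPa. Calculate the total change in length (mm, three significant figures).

δ_mech = NL/(AE) = 128000·3320/(647·123000) = 5.34 mm.

5.34 mm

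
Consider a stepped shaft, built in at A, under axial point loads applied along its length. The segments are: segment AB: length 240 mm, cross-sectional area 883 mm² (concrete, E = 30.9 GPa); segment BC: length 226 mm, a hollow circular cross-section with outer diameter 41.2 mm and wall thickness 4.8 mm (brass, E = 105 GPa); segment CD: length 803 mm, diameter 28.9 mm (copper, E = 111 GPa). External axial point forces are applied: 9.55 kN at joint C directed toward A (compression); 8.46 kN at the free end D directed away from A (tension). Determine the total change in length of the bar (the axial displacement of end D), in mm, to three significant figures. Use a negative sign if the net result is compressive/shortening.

0.0794 mm

Internal axial forces (sectioning from the free end, tension +): N_CD = 8.46 kN, N_BC = -1.09 kN, N_AB = -1.09 kN.
A_BC = 548.9 mm².
A_CD = 656 mm².
δ_AB = -1090·240/(883·30900) = -0.009588 mm
δ_BC = -1090·226/(548.9·105000) = -0.004274 mm
δ_CD = 8460·803/(656·111000) = 0.0933 mm
δ = Σδ_i = 0.07944 mm.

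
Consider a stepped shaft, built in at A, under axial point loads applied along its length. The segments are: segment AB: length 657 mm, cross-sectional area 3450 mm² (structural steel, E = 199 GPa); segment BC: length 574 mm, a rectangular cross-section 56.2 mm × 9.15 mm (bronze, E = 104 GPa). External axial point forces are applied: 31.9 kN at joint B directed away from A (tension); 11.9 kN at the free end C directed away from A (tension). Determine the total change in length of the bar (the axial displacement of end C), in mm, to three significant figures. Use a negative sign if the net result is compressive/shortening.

0.170 mm

Internal axial forces (sectioning from the free end, tension +): N_BC = 11.9 kN, N_AB = 43.8 kN.
A_BC = 514.2 mm².
δ_AB = 43800·657/(3450·199000) = 0.04191 mm
δ_BC = 11900·574/(514.2·104000) = 0.1277 mm
δ = Σδ_i = 0.1696 mm.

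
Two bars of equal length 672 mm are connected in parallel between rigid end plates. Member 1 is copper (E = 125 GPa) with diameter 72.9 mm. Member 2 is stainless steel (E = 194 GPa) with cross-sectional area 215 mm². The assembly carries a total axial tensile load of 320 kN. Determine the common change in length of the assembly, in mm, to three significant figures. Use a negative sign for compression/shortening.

0.382 mm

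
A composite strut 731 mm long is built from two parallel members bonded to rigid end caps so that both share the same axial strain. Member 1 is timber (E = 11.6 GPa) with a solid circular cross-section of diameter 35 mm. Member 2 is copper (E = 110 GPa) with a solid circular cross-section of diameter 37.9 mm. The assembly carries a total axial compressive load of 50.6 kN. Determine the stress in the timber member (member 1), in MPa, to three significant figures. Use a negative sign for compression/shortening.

A_1 = 962.1 mm².
A_2 = 1128 mm².
Equal strain + equilibrium ⇒ each member carries load in proportion to AE: A₁E₁ = 11160000 N, A₂E₂ = 124100000 N, ΣAE = 135300000 N.
σ₁ = P·E₁/ΣAE = -50600·11600/135300000 = -4.34 MPa.

-4.34 MPa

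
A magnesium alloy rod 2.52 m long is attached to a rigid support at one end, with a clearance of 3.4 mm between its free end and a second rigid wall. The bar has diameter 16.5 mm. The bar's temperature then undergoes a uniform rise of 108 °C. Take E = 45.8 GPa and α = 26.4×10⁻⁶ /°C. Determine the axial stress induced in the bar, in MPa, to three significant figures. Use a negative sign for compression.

-68.8 MPa

Free thermal expansion αLΔT = 26.4e-6 · 2520 · 108 = 7.185 mm.
The walls engage after the gap closes; constrained expansion = 7.185 − 3.4 = 3.785 mm.
The walls impose strain ε = −(3.785)/2520 = -1.5020e-03; σ = Eε = 45800 · -1.5020e-03 = -68.79 MPa.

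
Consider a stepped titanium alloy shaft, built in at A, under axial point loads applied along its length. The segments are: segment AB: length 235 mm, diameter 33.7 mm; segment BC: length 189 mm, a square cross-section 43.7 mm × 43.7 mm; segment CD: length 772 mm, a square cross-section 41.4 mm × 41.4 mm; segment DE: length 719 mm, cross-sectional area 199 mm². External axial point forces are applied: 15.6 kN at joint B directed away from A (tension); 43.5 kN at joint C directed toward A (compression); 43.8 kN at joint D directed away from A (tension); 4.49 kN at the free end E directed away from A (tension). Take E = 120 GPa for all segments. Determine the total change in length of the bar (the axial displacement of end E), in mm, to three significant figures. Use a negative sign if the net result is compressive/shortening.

0.365 mm

Internal axial forces (sectioning from the free end, tension +): N_DE = 4.49 kN, N_CD = 48.29 kN, N_BC = 4.79 kN, N_AB = 20.39 kN.
A_AB = 892 mm².
A_BC = 1910 mm².
A_CD = 1714 mm².
δ_AB = 20390·235/(892·120000) = 0.04477 mm
δ_BC = 4790·189/(1910·120000) = 0.003951 mm
δ_CD = 48290·772/(1714·120000) = 0.1813 mm
δ_DE = 4490·719/(199·120000) = 0.1352 mm
δ = Σδ_i = 0.3652 mm.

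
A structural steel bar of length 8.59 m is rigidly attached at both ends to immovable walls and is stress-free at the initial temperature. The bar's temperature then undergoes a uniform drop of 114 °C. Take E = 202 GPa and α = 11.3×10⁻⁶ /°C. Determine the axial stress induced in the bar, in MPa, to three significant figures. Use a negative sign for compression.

260 MPa

Free thermal expansion αLΔT = 11.3e-6 · 8590 · -114 = -11.07 mm.
The walls impose strain ε = −(-11.07)/8590 = 1.2882e-03; σ = Eε = 202000 · 1.2882e-03 = 260.2 MPa.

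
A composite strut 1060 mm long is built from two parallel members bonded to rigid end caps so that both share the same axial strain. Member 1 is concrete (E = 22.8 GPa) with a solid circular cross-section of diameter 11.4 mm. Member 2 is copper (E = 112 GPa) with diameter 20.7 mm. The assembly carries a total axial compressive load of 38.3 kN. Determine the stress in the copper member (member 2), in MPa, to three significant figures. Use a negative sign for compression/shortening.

-107 MPa

A_1 = 102.1 mm².
A_2 = 336.5 mm².
Equal strain + equilibrium ⇒ each member carries load in proportion to AE: A₁E₁ = 2327000 N, A₂E₂ = 37690000 N, ΣAE = 40020000 N.
σ₂ = P·E₂/ΣAE = -38300·112000/40020000 = -107.2 MPa.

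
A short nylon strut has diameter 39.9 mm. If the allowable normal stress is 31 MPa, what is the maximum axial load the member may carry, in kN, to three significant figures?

A = 1250 mm².
P_max = σ_allow · A = 31 · 1250 = 38760 N = 38.76 kN.

38.8 kN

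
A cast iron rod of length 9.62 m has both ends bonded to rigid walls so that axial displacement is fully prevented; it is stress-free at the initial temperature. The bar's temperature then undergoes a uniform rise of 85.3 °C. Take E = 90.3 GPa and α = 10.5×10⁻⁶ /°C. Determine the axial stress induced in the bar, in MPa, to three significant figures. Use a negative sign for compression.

Free thermal expansion αLΔT = 10.5e-6 · 9620 · 85.3 = 8.616 mm.
The walls impose strain ε = −(8.616)/9620 = -8.9565e-04; σ = Eε = 90300 · -8.9565e-04 = -80.88 MPa.

-80.9 MPa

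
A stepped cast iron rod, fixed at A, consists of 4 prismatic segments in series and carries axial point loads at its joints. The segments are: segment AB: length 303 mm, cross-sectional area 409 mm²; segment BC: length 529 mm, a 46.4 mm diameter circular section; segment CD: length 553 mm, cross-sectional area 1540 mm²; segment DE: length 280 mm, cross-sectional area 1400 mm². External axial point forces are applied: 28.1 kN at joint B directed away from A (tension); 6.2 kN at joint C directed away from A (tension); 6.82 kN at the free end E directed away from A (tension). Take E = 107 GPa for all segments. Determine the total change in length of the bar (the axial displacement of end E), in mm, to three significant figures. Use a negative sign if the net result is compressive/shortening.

0.358 mm

Internal axial forces (sectioning from the free end, tension +): N_DE = 6.82 kN, N_CD = 6.82 kN, N_BC = 13.02 kN, N_AB = 41.12 kN.
A_BC = 1691 mm².
δ_AB = 41120·303/(409·107000) = 0.2847 mm
δ_BC = 13020·529/(1691·107000) = 0.03807 mm
δ_CD = 6820·553/(1540·107000) = 0.02289 mm
δ_DE = 6820·280/(1400·107000) = 0.01275 mm
δ = Σδ_i = 0.3584 mm.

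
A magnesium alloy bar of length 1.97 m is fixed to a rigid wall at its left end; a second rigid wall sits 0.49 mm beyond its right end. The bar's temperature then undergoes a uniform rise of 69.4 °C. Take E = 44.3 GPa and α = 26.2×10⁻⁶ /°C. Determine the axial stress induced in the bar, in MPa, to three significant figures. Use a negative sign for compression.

-69.5 MPa

Free thermal expansion αLΔT = 26.2e-6 · 1970 · 69.4 = 3.582 mm.
The walls engage after the gap closes; constrained expansion = 3.582 − 0.49 = 3.092 mm.
The walls impose strain ε = −(3.092)/1970 = -1.5695e-03; σ = Eε = 44300 · -1.5695e-03 = -69.53 MPa.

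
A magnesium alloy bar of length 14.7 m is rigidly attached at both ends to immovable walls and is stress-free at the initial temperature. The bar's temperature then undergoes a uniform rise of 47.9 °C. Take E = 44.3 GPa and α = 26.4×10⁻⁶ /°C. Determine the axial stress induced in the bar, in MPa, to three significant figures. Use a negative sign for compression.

-56.0 MPa

Free thermal expansion αLΔT = 26.4e-6 · 14700 · 47.9 = 18.59 mm.
The walls impose strain ε = −(18.59)/14700 = -1.2646e-03; σ = Eε = 44300 · -1.2646e-03 = -56.02 MPa.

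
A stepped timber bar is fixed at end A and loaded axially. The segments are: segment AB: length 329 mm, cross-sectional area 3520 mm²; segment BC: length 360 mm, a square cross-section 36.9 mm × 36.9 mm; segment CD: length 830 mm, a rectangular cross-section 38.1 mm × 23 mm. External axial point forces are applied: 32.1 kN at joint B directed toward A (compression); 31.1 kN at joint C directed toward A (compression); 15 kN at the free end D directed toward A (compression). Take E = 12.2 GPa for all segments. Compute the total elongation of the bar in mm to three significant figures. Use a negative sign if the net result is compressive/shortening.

-2.76 mm

Internal axial forces (sectioning from the free end, tension +): N_CD = -15 kN, N_BC = -46.1 kN, N_AB = -78.2 kN.
A_BC = 1362 mm².
A_CD = 876.3 mm².
δ_AB = -78200·329/(3520·12200) = -0.5991 mm
δ_BC = -46100·360/(1362·12200) = -0.9991 mm
δ_CD = -15000·830/(876.3·12200) = -1.165 mm
δ = Σδ_i = -2.763 mm.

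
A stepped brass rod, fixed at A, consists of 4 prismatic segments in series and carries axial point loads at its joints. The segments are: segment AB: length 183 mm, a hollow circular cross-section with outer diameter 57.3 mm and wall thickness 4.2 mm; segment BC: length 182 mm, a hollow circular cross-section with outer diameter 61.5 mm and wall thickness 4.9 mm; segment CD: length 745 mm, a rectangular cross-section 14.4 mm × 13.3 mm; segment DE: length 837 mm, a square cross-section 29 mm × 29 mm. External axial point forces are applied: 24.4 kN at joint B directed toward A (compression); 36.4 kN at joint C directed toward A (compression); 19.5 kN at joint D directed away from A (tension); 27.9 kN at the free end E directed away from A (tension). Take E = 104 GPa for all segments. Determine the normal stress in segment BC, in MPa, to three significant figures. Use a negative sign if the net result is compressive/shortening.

12.6 MPa

Internal axial forces (sectioning from the free end, tension +): N_DE = 27.9 kN, N_CD = 47.4 kN, N_BC = 11 kN, N_AB = -13.4 kN.
A_BC = 871.3 mm².
σ_BC = N_BC/A_BC = 11000/871.3 = 12.62 MPa.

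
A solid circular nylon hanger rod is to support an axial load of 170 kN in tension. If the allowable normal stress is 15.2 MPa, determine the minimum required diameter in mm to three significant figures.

119 mm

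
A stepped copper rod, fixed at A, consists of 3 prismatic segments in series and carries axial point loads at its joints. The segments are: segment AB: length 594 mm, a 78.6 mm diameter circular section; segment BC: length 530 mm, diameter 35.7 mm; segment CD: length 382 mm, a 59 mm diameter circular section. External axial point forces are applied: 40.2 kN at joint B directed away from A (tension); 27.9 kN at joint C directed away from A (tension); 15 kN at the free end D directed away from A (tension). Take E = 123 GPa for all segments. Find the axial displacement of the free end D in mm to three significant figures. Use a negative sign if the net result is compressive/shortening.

Internal axial forces (sectioning from the free end, tension +): N_CD = 15 kN, N_BC = 42.9 kN, N_AB = 83.1 kN.
A_AB = 4852 mm².
A_BC = 1001 mm².
A_CD = 2734 mm².
δ_AB = 83100·594/(4852·123000) = 0.08271 mm
δ_BC = 42900·530/(1001·123000) = 0.1847 mm
δ_CD = 15000·382/(2734·123000) = 0.01704 mm
δ = Σδ_i = 0.2844 mm.

0.284 mm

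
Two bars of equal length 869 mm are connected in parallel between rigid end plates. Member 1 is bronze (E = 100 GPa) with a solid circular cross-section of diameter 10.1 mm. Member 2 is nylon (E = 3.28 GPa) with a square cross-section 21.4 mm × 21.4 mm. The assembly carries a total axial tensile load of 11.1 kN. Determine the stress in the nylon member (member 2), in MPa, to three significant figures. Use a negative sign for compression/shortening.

3.83 MPa

A_1 = 80.12 mm².
A_2 = 458 mm².
Equal strain + equilibrium ⇒ each member carries load in proportion to AE: A₁E₁ = 8012000 N, A₂E₂ = 1502000 N, ΣAE = 9514000 N.
σ₂ = P·E₂/ΣAE = 11100·3280/9514000 = 3.827 MPa.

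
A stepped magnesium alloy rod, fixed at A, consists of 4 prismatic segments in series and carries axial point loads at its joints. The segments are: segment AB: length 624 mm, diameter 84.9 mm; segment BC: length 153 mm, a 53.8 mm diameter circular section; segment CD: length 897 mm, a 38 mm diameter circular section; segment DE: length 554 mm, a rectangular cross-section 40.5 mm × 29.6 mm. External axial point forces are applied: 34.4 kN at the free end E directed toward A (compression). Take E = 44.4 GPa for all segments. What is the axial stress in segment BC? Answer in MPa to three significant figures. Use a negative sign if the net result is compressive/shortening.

-15.1 MPa

Internal axial forces (sectioning from the free end, tension +): N_DE = -34.4 kN, N_CD = -34.4 kN, N_BC = -34.4 kN, N_AB = -34.4 kN.
A_BC = 2273 mm².
σ_BC = N_BC/A_BC = -34400/2273 = -15.13 MPa.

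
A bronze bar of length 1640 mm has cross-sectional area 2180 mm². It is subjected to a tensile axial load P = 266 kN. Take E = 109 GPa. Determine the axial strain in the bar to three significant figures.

σ = N/A = 122 MPa; ε = σ/E = 122/109000 = 1.119e-03.

0.00112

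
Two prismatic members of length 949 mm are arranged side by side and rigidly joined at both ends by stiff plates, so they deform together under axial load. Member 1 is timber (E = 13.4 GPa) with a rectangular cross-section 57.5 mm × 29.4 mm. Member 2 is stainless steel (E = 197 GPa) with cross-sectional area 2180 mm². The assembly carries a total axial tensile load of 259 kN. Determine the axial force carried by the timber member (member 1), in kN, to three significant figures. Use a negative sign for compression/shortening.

A_1 = 1690 mm².
Equal strain + equilibrium ⇒ each member carries load in proportion to AE: A₁E₁ = 22650000 N, A₂E₂ = 429500000 N, ΣAE = 452100000 N.
F₁ = P·A₁E₁/ΣAE = 259000·22650000/452100000 = 12980 N.

13.0 kN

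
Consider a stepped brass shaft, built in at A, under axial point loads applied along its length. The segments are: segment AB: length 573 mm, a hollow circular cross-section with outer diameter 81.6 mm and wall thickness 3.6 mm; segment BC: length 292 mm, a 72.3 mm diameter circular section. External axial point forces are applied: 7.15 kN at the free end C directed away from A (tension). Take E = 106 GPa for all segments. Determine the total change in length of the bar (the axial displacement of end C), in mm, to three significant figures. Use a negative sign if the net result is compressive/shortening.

0.0486 mm

Internal axial forces (sectioning from the free end, tension +): N_BC = 7.15 kN, N_AB = 7.15 kN.
A_AB = 882.2 mm².
A_BC = 4106 mm².
δ_AB = 7150·573/(882.2·106000) = 0.04381 mm
δ_BC = 7150·292/(4106·106000) = 0.004798 mm
δ = Σδ_i = 0.04861 mm.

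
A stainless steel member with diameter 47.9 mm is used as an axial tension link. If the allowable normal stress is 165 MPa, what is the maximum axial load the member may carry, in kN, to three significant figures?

A = 1802 mm².
P_max = σ_allow · A = 165 · 1802 = 297300 N = 297.3 kN.

297 kN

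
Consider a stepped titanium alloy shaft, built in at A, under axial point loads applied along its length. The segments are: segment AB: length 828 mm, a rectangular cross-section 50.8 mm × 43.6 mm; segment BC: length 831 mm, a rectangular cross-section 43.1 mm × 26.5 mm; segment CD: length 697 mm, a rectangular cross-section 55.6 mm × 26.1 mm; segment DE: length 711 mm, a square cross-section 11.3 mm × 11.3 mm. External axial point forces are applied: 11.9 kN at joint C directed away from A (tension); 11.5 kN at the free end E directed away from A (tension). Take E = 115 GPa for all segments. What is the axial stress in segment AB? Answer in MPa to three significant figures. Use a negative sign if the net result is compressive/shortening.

10.6 MPa

Internal axial forces (sectioning from the free end, tension +): N_DE = 11.5 kN, N_CD = 11.5 kN, N_BC = 23.4 kN, N_AB = 23.4 kN.
A_AB = 2215 mm².
σ_AB = N_AB/A_AB = 23400/2215 = 10.56 MPa.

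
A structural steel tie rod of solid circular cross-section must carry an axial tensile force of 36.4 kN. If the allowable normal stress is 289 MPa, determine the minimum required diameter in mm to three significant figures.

12.7 mm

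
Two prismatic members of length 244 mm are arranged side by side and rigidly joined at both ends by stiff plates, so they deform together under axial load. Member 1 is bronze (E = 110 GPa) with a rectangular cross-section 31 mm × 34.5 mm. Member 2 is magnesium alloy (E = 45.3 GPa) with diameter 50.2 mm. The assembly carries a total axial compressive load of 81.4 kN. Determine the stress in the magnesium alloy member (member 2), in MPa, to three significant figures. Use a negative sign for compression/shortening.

A_1 = 1070 mm².
A_2 = 1979 mm².
Equal strain + equilibrium ⇒ each member carries load in proportion to AE: A₁E₁ = 117600000 N, A₂E₂ = 89660000 N, ΣAE = 207300000 N.
σ₂ = P·E₂/ΣAE = -81400·45300/207300000 = -17.79 MPa.

-17.8 MPa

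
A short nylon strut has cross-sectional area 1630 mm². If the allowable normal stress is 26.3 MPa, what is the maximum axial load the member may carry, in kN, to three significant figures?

42.9 kN

P_max = σ_allow · A = 26.3 · 1630 = 42870 N = 42.87 kN.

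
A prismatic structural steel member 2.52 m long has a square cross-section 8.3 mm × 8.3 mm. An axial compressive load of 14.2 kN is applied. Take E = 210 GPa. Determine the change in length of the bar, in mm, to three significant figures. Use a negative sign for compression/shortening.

-2.47 mm

A = 68.89 mm².
δ_mech = NL/(AE) = -14200·2520/(68.89·210000) = -2.474 mm.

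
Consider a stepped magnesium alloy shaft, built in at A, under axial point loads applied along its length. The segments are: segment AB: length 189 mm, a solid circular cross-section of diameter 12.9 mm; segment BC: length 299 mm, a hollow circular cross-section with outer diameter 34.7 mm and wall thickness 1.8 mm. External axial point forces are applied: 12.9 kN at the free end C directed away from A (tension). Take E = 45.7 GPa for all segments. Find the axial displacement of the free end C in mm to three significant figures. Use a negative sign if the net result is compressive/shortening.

0.862 mm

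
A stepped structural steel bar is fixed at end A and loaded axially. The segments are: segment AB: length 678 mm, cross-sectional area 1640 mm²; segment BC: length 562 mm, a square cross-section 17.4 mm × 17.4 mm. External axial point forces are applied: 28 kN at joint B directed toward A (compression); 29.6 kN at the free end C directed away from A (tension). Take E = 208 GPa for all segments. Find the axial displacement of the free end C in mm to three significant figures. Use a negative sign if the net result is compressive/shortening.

0.267 mm

Internal axial forces (sectioning from the free end, tension +): N_BC = 29.6 kN, N_AB = 1.6 kN.
A_BC = 302.8 mm².
δ_AB = 1600·678/(1640·208000) = 0.00318 mm
δ_BC = 29600·562/(302.8·208000) = 0.2642 mm
δ = Σδ_i = 0.2673 mm.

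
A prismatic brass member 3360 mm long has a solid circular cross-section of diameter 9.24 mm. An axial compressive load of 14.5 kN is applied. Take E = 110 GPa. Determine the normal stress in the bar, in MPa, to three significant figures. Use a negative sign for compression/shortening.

-216 MPa

A = 67.06 mm².
σ = N/A = -14500/67.06 = -216.2 MPa.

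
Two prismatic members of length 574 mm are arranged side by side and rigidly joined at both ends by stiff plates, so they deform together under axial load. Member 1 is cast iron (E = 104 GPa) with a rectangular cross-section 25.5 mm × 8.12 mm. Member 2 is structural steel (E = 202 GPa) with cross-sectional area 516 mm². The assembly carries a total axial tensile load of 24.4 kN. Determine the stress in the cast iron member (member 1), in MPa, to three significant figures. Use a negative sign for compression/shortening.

A_1 = 207.1 mm².
Equal strain + equilibrium ⇒ each member carries load in proportion to AE: A₁E₁ = 21530000 N, A₂E₂ = 104200000 N, ΣAE = 125800000 N.
σ₁ = P·E₁/ΣAE = 24400·104000/125800000 = 20.18 MPa.

20.2 MPa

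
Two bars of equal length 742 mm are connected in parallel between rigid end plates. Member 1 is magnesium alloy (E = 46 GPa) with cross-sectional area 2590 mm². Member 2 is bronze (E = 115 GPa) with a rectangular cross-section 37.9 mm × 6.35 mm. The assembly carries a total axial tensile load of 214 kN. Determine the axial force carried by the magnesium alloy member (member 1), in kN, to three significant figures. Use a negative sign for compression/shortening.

174 kN

A_2 = 240.7 mm².
Equal strain + equilibrium ⇒ each member carries load in proportion to AE: A₁E₁ = 119100000 N, A₂E₂ = 27680000 N, ΣAE = 146800000 N.
F₁ = P·A₁E₁/ΣAE = 214000·119100000/146800000 = 173700 N.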